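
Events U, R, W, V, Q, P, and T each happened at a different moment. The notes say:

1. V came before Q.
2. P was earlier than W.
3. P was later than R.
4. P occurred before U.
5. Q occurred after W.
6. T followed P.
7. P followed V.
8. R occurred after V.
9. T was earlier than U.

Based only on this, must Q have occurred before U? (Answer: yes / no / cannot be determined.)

cannot be determined

No chain of stated constraints runs from Q to U, and none runs from U to Q either.
So the relative order of Q and U is not fixed by the given facts.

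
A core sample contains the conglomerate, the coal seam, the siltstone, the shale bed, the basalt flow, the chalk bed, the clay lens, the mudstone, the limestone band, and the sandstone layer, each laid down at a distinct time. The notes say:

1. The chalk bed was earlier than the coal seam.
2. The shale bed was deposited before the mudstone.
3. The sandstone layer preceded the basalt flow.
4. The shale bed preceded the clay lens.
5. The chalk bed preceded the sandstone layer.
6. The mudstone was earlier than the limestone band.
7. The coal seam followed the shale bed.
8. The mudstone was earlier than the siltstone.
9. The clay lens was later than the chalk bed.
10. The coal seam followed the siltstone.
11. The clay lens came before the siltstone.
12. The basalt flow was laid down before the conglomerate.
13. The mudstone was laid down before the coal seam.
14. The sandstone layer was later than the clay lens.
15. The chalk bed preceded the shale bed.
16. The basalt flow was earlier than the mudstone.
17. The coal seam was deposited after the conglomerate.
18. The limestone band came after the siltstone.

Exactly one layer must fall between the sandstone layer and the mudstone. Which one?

Tracing the constraints gives the sandstone layer → the basalt flow → the mudstone, so the basalt flow sits after the sandstone layer and before the mudstone.
No other layer is forced both after the sandstone layer and before the mudstone.

the basalt flow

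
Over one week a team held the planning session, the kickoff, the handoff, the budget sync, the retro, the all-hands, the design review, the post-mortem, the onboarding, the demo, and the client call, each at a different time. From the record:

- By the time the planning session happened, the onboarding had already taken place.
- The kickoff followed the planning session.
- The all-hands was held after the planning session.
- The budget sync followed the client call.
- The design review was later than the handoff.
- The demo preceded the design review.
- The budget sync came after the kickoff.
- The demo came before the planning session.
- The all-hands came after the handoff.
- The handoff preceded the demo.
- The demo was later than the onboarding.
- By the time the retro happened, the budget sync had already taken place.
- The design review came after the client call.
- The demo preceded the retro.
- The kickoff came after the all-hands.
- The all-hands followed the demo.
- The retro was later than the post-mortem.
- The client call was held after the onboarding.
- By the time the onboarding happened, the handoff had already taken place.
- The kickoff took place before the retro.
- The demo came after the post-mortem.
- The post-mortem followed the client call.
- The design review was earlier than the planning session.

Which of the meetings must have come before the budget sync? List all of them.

Directly stated before the budget sync: the client call and the kickoff.
The all-hands reaches the budget sync via the all-hands → the kickoff → the budget sync.
The demo reaches the budget sync via the demo → the all-hands → the kickoff → the budget sync.
The design review reaches the budget sync via the design review → the planning session → the kickoff → the budget sync.
Likewise the handoff, the onboarding, the planning session, and the post-mortem each reach the budget sync by chaining the stated constraints.
No chain forces the retro ahead of the budget sync.

the all-hands, the client call, the demo, the design review, the handoff, the kickoff, the onboarding, the planning session, the post-mortem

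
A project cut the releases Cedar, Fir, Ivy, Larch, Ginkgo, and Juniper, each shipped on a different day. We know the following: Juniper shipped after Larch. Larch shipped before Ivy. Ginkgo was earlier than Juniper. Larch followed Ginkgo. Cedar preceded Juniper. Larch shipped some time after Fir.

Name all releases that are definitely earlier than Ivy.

Directly stated before Ivy: Larch.
Fir reaches Ivy via Fir → Larch → Ivy.
Ginkgo reaches Ivy via Ginkgo → Larch → Ivy.

Fir, Ginkgo, Larch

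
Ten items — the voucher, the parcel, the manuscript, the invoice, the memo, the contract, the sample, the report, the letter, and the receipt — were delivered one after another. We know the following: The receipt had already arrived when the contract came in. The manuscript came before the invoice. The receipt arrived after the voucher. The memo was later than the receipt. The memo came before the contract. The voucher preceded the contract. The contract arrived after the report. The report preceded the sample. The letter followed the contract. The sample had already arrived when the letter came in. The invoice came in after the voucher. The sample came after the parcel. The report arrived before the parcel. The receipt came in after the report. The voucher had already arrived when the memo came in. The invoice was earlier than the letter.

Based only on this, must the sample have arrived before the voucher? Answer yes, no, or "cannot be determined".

cannot be determined

No chain of stated constraints runs from the sample to the voucher, and none runs from the voucher to the sample either.
So the relative order of the sample and the voucher is not fixed by the given facts.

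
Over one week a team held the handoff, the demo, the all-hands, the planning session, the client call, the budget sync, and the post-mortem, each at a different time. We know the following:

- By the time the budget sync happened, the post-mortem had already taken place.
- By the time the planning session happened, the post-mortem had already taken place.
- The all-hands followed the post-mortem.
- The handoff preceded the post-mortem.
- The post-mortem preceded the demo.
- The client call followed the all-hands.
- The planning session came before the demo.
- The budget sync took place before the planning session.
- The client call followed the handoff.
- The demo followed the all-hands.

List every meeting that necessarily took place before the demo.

the all-hands, the budget sync, the handoff, the planning session, the post-mortem

Directly stated before the demo: the all-hands, the planning session, and the post-mortem.
The budget sync reaches the demo via the budget sync → the planning session → the demo.
The handoff reaches the demo via the handoff → the post-mortem → the demo.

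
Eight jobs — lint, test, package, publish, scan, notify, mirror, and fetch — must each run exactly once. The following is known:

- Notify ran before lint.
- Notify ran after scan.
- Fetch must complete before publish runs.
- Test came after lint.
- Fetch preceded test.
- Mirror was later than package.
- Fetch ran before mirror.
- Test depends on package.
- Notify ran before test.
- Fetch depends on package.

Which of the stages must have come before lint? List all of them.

notify, scan

Directly stated before lint: notify.
Scan reaches lint via scan → notify → lint.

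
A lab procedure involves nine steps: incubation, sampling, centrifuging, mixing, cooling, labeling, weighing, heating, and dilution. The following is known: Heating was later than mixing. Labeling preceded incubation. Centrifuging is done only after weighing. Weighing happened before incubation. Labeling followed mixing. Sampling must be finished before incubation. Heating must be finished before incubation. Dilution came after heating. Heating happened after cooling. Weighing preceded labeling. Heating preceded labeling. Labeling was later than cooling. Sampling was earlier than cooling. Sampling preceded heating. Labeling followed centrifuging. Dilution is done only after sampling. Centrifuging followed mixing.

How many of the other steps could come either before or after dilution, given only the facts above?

4

Forced before dilution: cooling, heating, mixing, and sampling.
That leaves centrifuging, incubation, labeling, and weighing with no forced order relative to dilution — 4.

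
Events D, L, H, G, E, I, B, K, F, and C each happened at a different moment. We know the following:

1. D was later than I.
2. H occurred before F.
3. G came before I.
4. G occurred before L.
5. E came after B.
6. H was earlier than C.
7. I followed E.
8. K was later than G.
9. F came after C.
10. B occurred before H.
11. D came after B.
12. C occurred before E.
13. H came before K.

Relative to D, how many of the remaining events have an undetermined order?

Forced before D: B, C, E, G, H, and I.
That leaves F, K, and L with no forced order relative to D — 3.

3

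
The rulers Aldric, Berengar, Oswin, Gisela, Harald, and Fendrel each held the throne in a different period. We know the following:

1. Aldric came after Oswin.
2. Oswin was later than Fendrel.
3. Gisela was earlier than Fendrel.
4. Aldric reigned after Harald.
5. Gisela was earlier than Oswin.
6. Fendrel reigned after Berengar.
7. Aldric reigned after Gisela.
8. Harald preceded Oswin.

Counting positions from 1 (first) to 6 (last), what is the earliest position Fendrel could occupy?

Berengar and Gisela must both come before Fendrel — 2 forced predecessors.
Nothing else is forced ahead of Fendrel, so their earliest slot is position 2 + 1 = 3.

3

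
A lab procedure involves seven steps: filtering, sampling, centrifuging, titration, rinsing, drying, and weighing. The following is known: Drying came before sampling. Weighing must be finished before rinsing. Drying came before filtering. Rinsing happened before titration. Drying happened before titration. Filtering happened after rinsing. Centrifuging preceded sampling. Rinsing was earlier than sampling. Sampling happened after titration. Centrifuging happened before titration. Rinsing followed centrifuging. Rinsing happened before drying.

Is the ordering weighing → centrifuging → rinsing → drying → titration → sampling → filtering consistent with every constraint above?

Check each stated constraint against the proposed order — e.g. rinsing is ahead of filtering; centrifuging is ahead of sampling. Every pair is in the required order; nothing is violated.

yes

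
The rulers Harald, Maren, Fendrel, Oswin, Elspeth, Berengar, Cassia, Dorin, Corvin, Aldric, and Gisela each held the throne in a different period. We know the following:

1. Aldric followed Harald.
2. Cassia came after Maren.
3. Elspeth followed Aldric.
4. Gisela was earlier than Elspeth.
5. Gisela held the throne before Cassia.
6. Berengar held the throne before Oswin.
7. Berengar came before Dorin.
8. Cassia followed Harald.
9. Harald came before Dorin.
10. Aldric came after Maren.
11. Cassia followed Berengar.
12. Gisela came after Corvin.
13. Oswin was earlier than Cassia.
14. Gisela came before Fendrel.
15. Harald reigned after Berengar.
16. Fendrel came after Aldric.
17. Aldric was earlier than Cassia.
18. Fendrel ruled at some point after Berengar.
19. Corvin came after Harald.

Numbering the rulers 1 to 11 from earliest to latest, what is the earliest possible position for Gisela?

4

Berengar, Corvin, and Harald must all come before Gisela — 3 forced predecessors.
Nothing else is forced ahead of Gisela, so their earliest slot is position 3 + 1 = 4.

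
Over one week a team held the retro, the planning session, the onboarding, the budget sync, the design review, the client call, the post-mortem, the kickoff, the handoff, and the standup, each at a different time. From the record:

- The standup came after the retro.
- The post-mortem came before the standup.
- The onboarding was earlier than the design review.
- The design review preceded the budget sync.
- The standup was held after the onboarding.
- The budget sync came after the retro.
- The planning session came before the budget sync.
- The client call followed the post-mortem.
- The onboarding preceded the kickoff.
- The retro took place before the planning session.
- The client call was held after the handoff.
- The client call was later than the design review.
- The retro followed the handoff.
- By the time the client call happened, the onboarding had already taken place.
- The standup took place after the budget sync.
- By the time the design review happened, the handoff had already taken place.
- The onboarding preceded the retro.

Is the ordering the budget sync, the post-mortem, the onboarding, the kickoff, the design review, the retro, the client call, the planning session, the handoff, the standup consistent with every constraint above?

no

The constraints require the planning session before the budget sync, but in the proposed sequence the budget sync appears ahead of the planning session. That one violation is enough.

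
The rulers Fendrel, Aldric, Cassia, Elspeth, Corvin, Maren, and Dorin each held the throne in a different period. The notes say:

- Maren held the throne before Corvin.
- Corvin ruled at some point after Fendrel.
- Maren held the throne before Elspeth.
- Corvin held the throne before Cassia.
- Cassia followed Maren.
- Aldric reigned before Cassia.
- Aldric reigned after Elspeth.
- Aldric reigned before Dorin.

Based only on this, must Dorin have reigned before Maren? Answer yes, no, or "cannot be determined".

no

Tracing the constraints gives Maren → Elspeth → Aldric → Dorin, so Maren must come before Dorin.
That means Dorin cannot be before Maren.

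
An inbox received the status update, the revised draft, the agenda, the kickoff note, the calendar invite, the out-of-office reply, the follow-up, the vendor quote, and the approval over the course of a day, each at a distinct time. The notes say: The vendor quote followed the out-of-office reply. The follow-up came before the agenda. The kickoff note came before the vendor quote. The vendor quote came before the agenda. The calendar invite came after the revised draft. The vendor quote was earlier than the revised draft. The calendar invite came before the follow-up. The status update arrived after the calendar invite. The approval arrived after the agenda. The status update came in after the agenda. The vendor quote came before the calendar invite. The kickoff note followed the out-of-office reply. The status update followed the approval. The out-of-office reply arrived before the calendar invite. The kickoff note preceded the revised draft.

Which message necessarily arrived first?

the out-of-office reply

The out-of-office reply has a chain of constraints placing it before every other message, so the out-of-office reply must be first.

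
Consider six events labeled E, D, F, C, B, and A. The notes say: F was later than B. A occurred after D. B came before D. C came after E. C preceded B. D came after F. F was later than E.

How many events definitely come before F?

3

Directly stated before F: B and E.
C reaches F via C → B → F.
No chain forces A (or any of the others) ahead of F.
That's B, C, and E — 3 in all.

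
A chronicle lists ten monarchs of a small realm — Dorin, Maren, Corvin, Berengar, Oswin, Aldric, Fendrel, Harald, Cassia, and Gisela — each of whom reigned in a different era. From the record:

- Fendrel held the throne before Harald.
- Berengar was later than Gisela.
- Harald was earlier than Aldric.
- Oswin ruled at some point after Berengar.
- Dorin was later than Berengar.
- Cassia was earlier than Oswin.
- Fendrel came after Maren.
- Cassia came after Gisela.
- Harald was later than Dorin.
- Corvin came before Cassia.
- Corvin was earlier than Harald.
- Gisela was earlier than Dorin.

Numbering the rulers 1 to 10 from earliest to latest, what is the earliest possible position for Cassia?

3

Corvin and Gisela must both come before Cassia — 2 forced predecessors.
Nothing else is forced ahead of Cassia, so their earliest slot is position 2 + 1 = 3.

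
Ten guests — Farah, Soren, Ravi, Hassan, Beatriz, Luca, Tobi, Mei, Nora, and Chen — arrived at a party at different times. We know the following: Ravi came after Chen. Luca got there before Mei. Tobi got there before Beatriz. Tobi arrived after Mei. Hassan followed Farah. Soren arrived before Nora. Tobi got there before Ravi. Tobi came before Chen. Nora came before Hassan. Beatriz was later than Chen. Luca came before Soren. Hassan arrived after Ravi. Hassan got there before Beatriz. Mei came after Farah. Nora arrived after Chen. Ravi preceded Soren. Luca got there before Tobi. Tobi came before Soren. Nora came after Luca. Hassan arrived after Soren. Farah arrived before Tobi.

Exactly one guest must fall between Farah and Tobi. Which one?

Tracing the constraints gives Farah → Mei → Tobi, so Mei sits after Farah and before Tobi.
No other guest is forced both after Farah and before Tobi.

Mei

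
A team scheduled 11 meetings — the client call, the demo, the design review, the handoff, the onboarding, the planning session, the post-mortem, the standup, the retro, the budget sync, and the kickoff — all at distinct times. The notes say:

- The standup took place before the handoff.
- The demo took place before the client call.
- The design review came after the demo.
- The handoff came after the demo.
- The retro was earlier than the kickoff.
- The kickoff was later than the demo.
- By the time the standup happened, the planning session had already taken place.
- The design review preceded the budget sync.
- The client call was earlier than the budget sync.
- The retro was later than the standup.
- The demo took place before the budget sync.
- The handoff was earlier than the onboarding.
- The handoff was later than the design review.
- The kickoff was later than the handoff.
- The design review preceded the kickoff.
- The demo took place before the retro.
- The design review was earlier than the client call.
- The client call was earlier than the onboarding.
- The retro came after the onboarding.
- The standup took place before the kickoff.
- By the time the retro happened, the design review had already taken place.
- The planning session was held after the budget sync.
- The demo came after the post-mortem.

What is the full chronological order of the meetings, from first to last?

the post-mortem, the demo, the design review, the client call, the budget sync, the planning session, the standup, the handoff, the onboarding, the retro, the kickoff

The constraints fix every adjacent pair, so only one ordering works:
the post-mortem → the demo → the design review → the client call → the budget sync → the planning session → the standup → the handoff → the onboarding → the retro → the kickoff.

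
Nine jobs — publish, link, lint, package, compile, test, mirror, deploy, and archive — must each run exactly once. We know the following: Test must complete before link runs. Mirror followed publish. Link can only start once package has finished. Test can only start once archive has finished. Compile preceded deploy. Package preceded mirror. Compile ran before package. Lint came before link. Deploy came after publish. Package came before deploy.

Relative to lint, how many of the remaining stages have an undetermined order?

Forced after lint: link.
That leaves archive, compile, deploy, mirror, package, publish, and test with no forced order relative to lint — 7.

7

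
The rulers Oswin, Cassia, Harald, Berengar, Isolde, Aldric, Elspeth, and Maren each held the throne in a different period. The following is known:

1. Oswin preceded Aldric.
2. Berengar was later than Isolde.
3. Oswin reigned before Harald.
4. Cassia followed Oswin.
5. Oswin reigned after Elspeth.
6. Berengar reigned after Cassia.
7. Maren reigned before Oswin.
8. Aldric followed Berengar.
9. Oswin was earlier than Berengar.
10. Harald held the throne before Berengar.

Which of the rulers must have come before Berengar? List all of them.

Directly stated before Berengar: Cassia, Harald, Isolde, and Oswin.
Elspeth reaches Berengar via Elspeth → Oswin → Berengar.
Maren reaches Berengar via Maren → Oswin → Berengar.
No chain forces Aldric ahead of Berengar.

Cassia, Elspeth, Harald, Isolde, Maren, Oswin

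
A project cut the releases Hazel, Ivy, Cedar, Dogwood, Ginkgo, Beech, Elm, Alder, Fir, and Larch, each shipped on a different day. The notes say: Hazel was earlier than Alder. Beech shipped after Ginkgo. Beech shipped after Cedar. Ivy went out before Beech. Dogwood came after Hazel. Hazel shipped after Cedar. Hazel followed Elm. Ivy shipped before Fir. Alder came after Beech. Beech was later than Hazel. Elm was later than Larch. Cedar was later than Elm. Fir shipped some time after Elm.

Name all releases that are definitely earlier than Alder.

Beech, Cedar, Elm, Ginkgo, Hazel, Ivy, Larch

Directly stated before Alder: Beech and Hazel.
Cedar reaches Alder via Cedar → Beech → Alder.
Elm reaches Alder via Elm → Hazel → Alder.
Ginkgo reaches Alder via Ginkgo → Beech → Alder.
Likewise Ivy and Larch each reach Alder by chaining the stated constraints.
No chain forces Dogwood (or any of the others) ahead of Alder.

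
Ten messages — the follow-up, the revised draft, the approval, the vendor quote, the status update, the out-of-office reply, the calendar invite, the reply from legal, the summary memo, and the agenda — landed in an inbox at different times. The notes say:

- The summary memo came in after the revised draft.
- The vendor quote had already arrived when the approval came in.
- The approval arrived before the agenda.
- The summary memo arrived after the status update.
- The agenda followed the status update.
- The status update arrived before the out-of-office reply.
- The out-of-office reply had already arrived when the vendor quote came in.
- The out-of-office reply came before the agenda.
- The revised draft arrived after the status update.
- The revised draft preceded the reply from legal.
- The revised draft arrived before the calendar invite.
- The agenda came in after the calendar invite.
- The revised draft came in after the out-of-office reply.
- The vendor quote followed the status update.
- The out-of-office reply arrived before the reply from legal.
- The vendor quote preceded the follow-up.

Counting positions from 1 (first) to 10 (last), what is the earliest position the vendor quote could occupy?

3

The out-of-office reply and the status update must both come before the vendor quote — 2 forced predecessors.
Nothing else is forced ahead of the vendor quote, so its earliest slot is position 2 + 1 = 3.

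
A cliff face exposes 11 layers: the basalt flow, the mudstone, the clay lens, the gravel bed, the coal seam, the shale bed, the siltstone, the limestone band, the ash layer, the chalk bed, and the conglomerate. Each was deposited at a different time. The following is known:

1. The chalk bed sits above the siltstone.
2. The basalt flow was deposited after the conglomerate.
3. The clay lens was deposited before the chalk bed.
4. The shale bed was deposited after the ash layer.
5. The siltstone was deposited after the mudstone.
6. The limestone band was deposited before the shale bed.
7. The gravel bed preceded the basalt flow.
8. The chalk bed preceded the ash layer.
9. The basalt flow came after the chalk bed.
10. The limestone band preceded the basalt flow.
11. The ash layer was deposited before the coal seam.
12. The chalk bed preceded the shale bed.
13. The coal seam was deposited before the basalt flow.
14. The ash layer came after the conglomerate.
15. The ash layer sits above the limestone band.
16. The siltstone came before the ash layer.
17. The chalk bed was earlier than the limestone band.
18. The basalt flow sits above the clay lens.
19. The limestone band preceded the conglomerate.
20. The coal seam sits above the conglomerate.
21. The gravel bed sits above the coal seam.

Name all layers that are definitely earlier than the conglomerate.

the chalk bed, the clay lens, the limestone band, the mudstone, the siltstone

Directly stated before the conglomerate: the limestone band.
The chalk bed reaches the conglomerate via the chalk bed → the limestone band → the conglomerate.
The clay lens reaches the conglomerate via the clay lens → the chalk bed → the limestone band → the conglomerate.
The mudstone reaches the conglomerate via the mudstone → the siltstone → the chalk bed → the limestone band → the conglomerate.
Likewise the siltstone reaches the conglomerate by chaining the stated constraints.
No chain forces the gravel bed (or any of the others) ahead of the conglomerate.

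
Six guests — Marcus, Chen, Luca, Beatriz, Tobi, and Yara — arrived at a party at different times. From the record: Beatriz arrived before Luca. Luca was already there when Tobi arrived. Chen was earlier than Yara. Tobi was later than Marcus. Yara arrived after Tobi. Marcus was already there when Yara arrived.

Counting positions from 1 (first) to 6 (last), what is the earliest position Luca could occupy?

2

Beatriz must come before Luca — 1 forced predecessor.
Nothing else is forced ahead of Luca, so their earliest slot is position 1 + 1 = 2.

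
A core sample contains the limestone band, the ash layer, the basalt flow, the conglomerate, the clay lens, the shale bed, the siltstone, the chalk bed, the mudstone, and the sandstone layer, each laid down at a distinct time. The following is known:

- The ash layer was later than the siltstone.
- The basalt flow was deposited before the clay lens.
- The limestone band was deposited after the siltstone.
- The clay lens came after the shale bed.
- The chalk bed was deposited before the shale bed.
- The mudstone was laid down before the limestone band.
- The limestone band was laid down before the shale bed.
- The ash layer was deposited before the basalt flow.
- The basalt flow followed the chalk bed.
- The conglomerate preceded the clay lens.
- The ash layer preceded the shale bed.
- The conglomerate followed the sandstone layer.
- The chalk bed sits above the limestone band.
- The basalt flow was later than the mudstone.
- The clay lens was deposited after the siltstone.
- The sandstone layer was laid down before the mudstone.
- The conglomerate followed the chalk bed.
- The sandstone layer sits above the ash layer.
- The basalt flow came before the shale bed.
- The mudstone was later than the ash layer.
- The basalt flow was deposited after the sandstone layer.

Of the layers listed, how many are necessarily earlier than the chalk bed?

Directly stated before the chalk bed: the limestone band.
The ash layer reaches the chalk bed via the ash layer → the mudstone → the limestone band → the chalk bed.
The mudstone reaches the chalk bed via the mudstone → the limestone band → the chalk bed.
The sandstone layer reaches the chalk bed via the sandstone layer → the mudstone → the limestone band → the chalk bed.
Likewise the siltstone reaches the chalk bed by chaining the stated constraints.
That's the ash layer, the limestone band, the mudstone, the sandstone layer, and the siltstone — 5 in all.

5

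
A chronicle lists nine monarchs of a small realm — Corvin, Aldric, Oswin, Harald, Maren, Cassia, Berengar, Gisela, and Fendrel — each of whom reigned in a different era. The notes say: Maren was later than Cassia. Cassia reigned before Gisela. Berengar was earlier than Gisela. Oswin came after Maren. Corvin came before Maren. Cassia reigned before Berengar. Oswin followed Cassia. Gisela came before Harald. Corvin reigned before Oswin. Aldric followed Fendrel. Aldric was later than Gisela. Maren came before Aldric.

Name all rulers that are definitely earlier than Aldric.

Berengar, Cassia, Corvin, Fendrel, Gisela, Maren

Directly stated before Aldric: Fendrel, Gisela, and Maren.
Berengar reaches Aldric via Berengar → Gisela → Aldric.
Cassia reaches Aldric via Cassia → Gisela → Aldric.
Corvin reaches Aldric via Corvin → Maren → Aldric.
No chain forces Harald (or any of the others) ahead of Aldric.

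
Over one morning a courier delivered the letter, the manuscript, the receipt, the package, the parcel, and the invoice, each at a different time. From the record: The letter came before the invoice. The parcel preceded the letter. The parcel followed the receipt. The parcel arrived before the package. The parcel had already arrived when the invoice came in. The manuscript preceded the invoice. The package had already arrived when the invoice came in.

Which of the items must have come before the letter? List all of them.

Directly stated before the letter: the parcel.
The receipt reaches the letter via the receipt → the parcel → the letter.
No chain forces the invoice (or any of the others) ahead of the letter.

the parcel, the receipt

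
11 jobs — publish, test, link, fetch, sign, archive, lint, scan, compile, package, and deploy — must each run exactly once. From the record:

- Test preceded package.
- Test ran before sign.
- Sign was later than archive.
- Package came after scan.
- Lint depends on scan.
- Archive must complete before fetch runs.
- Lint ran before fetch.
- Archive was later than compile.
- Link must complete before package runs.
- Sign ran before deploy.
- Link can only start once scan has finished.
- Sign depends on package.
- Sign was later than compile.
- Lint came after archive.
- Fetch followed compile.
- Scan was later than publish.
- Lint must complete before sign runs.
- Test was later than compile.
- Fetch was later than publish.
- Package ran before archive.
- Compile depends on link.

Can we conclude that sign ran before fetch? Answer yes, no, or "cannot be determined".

cannot be determined

No chain of stated constraints runs from sign to fetch, and none runs from fetch to sign either.
So the relative order of sign and fetch is not fixed by the given facts.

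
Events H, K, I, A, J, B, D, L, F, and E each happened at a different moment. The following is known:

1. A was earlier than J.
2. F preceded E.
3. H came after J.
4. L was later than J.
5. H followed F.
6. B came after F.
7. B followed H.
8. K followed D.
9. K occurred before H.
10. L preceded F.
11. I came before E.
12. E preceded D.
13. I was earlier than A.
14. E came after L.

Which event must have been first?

I has a chain of constraints placing it before every other event, so I must be first.

I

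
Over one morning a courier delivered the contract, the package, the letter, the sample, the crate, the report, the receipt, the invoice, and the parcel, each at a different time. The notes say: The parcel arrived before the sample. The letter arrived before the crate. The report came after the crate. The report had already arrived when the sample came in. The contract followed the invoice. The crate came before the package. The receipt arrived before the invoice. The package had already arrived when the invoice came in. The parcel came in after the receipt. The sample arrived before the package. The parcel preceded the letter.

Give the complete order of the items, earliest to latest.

the receipt, the parcel, the letter, the crate, the report, the sample, the package, the invoice, the contract

The constraints fix every adjacent pair, so only one ordering works:
the receipt → the parcel → the letter → the crate → the report → the sample → the package → the invoice → the contract.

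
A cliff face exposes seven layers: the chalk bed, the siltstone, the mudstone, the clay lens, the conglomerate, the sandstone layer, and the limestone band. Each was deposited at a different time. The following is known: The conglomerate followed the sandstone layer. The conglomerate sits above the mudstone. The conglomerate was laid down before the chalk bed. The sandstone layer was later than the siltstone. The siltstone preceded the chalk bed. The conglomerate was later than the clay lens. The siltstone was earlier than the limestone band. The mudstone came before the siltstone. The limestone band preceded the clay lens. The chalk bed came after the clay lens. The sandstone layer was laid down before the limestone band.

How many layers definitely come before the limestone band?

3

Directly stated before the limestone band: the sandstone layer and the siltstone.
The mudstone reaches the limestone band via the mudstone → the siltstone → the limestone band.
No chain forces the conglomerate (or any of the others) ahead of the limestone band.
That's the mudstone, the sandstone layer, and the siltstone — 3 in all.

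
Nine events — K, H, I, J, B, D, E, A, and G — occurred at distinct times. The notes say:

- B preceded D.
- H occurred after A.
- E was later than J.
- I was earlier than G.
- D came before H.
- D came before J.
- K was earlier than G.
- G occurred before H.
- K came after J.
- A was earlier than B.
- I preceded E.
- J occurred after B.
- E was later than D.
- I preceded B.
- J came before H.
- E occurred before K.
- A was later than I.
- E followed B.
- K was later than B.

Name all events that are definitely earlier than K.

A, B, D, E, I, J

Directly stated before K: B, E, and J.
A reaches K via A → B → K.
D reaches K via D → J → K.
I reaches K via I → B → K.
No chain forces G (or any of the others) ahead of K.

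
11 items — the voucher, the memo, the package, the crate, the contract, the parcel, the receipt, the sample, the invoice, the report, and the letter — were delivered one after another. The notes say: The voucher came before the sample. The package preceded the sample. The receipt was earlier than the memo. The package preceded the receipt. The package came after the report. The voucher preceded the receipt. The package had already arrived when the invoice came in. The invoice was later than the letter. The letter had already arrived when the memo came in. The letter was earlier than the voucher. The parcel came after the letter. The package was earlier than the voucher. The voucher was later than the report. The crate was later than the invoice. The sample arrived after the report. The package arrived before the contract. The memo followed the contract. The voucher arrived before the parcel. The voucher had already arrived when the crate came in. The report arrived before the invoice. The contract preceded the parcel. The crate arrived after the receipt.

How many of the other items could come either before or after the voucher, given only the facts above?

Forced before the voucher: the letter, the package, and the report; forced after the voucher: the crate, the memo, the parcel, the receipt, and the sample.
That leaves the contract and the invoice with no forced order relative to the voucher — 2.

2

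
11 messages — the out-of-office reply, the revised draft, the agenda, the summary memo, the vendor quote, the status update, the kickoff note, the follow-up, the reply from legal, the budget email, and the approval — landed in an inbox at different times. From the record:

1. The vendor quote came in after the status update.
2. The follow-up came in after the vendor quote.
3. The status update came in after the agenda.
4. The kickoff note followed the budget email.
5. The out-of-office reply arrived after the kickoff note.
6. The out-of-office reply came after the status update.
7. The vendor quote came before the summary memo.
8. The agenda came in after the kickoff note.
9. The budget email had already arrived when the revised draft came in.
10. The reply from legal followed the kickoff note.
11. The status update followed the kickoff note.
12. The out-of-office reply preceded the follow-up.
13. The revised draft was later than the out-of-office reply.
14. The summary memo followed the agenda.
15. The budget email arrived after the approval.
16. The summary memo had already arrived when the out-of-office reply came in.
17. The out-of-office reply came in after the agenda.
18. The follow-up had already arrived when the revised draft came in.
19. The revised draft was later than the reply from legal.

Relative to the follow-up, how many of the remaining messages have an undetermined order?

Forced before the follow-up: the agenda, the approval, the budget email, the kickoff note, the out-of-office reply, the status update, the summary memo, and the vendor quote; forced after the follow-up: the revised draft.
That leaves the reply from legal with no forced order relative to the follow-up — 1.

1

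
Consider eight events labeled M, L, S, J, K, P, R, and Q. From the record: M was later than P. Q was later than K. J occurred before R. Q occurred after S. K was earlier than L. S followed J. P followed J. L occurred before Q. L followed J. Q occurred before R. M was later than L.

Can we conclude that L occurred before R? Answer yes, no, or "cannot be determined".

yes

Chain the constraints: L → Q → R. Each link is directly stated, so L comes before R.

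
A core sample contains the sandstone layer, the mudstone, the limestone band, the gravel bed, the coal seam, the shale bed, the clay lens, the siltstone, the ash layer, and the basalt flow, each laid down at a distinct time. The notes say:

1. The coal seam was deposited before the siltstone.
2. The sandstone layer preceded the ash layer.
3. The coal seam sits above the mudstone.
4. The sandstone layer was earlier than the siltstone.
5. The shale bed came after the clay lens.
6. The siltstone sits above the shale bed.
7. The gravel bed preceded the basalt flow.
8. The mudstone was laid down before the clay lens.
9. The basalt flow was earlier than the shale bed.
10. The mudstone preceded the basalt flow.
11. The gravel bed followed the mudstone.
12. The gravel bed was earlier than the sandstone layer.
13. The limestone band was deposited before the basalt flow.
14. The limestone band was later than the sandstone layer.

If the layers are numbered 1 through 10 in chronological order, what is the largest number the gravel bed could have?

4

The gravel bed must come before the ash layer, the basalt flow, the limestone band, the sandstone layer, the shale bed, and the siltstone — 6 layers forced after it.
Everything else can be placed before the gravel bed in some valid order, so the gravel bed can sit as late as position 10 − 6 = 4.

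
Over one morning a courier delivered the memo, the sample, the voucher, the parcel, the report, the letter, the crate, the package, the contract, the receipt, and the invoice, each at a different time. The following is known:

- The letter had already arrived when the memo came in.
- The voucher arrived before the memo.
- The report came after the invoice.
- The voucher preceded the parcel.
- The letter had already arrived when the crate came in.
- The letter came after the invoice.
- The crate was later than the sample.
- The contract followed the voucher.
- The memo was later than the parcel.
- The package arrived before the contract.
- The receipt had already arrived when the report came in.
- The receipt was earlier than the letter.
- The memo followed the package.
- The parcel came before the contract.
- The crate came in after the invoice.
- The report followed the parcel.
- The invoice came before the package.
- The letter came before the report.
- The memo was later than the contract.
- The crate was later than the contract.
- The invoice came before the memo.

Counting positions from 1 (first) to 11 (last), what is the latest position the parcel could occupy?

The parcel must come before the contract, the crate, the memo, and the report — 4 items forced after it.
Everything else can be placed before the parcel in some valid order, so the parcel can sit as late as position 11 − 4 = 7.

7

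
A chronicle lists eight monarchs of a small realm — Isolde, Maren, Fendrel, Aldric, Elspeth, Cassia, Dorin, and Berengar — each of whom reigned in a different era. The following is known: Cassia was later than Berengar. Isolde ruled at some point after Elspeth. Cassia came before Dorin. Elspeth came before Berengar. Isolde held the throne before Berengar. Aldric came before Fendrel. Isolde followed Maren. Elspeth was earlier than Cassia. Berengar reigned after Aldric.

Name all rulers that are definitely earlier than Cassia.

Aldric, Berengar, Elspeth, Isolde, Maren

Directly stated before Cassia: Berengar and Elspeth.
Aldric reaches Cassia via Aldric → Berengar → Cassia.
Isolde reaches Cassia via Isolde → Berengar → Cassia.
Maren reaches Cassia via Maren → Isolde → Berengar → Cassia.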